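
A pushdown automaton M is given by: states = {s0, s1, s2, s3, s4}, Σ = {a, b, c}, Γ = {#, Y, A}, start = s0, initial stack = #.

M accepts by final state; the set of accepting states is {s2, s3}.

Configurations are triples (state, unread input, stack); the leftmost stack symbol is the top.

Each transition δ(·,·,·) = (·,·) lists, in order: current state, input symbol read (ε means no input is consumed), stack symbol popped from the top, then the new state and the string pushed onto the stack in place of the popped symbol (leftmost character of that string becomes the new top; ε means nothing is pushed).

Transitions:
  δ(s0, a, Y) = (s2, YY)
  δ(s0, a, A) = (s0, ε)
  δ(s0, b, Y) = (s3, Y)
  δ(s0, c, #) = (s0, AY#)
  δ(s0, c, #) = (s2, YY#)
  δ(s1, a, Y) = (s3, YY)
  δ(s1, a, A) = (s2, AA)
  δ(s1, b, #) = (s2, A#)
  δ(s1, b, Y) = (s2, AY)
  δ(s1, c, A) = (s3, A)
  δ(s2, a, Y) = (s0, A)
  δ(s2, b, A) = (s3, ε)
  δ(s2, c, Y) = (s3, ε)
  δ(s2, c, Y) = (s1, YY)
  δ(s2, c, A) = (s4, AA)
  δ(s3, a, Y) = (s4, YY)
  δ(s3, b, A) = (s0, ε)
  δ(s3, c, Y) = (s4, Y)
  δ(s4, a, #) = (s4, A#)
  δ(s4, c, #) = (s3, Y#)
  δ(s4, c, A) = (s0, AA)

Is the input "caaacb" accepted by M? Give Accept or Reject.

One accepting computation: (s0, caaacb, #) ⊢ (s2, aaacb, YY#) ⊢ (s0, aacb, AY#) ⊢ (s0, acb, Y#) ⊢ (s2, cb, YY#) ⊢ (s1, b, YYY#) ⊢ (s2, ε, AYYY#)
All input consumed and state s2 ∈ F.

Accept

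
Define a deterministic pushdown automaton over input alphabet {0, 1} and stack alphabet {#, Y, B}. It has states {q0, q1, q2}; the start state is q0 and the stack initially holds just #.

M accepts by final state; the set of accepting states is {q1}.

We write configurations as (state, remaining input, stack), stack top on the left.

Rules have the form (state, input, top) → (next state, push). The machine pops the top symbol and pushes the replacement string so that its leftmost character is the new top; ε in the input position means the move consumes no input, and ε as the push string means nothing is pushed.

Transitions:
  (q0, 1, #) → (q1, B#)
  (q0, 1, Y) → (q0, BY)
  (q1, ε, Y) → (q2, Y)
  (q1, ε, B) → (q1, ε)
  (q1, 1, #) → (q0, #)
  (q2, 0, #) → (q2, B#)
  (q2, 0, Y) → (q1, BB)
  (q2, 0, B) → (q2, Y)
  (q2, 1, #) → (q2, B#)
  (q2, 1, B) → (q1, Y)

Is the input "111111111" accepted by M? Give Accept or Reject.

Accept

(q0, 111111111, #)
  read 1, top #: go to q1, push B# → (q1, 11111111, B#)
  ε-move, top B: go to q1, push ε → (q1, 11111111, #)
  read 1, top #: go to q0, push # → (q0, 1111111, #)
  read 1, top #: go to q1, push B# → (q1, 111111, B#)
  ε-move, top B: go to q1, push ε → (q1, 111111, #)
  read 1, top #: go to q0, push # → (q0, 11111, #)
  read 1, top #: go to q1, push B# → (q1, 1111, B#)
  ε-move, top B: go to q1, push ε → (q1, 1111, #)
  read 1, top #: go to q0, push # → (q0, 111, #)
  read 1, top #: go to q1, push B# → (q1, 11, B#)
  ε-move, top B: go to q1, push ε → (q1, 11, #)
  read 1, top #: go to q0, push # → (q0, 1, #)
  read 1, top #: go to q1, push B# → (q1, ε, B#)
All input consumed; state q1 ∈ F.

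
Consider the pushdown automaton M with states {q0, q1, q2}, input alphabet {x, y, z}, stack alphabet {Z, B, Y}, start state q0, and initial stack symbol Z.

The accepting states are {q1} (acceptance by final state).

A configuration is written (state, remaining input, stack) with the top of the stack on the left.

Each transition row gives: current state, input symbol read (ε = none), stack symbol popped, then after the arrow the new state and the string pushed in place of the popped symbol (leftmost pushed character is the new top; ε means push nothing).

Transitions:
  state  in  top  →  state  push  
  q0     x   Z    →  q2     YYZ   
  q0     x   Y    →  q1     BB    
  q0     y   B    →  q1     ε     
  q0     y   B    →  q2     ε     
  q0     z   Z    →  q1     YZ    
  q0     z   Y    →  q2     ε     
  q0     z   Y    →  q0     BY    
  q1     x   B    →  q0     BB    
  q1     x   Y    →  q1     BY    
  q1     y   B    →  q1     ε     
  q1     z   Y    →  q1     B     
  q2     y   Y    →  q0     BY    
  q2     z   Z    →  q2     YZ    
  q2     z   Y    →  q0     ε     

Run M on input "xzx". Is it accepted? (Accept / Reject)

One accepting computation: (q0, xzx, Z) ⊢ (q2, zx, YYZ) ⊢ (q0, x, YZ) ⊢ (q1, ε, BBZ)
All input consumed and state q1 ∈ F.

Accept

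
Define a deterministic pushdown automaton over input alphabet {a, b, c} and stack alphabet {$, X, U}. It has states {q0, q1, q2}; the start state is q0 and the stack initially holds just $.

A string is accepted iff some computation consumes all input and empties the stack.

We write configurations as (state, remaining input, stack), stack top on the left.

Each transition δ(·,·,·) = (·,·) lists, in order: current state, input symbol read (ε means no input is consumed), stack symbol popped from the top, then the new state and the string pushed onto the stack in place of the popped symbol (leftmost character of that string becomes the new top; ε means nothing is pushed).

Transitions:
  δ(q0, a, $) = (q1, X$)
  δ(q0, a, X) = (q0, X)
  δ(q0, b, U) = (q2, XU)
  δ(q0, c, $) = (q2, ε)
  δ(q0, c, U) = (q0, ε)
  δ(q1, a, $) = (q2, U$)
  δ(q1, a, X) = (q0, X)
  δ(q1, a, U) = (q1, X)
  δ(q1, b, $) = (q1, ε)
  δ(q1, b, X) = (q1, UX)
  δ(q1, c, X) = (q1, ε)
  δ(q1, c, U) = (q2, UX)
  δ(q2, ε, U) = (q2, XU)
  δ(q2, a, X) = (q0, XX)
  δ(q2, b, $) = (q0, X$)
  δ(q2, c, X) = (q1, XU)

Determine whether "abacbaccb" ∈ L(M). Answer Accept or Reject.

Accept

(q0, abacbaccb, $) ⊢ (q1, bacbaccb, X$) ⊢ (q1, acbaccb, UX$) ⊢ (q1, cbaccb, XX$) ⊢ (q1, baccb, X$) ⊢ (q1, accb, UX$) ⊢ (q1, ccb, XX$) ⊢ (q1, cb, X$) ⊢ (q1, b, $) ⊢ (q1, ε, ε)
All input consumed and the stack is empty.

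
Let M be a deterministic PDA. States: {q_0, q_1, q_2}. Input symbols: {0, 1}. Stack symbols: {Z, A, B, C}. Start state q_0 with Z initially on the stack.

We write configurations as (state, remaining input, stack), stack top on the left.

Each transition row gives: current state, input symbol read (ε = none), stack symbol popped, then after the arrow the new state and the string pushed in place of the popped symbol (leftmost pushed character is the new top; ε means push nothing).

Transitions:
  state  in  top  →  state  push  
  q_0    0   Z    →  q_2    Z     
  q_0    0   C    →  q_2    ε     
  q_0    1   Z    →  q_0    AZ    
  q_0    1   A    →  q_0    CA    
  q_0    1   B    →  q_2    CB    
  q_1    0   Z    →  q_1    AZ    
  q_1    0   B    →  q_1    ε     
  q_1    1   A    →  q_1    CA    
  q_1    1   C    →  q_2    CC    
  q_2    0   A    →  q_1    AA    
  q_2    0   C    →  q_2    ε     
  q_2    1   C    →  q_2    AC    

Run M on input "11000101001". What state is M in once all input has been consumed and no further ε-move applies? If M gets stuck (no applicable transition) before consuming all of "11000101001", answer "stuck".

(q_0, 11000101001, Z) ⊢ (q_0, 1000101001, AZ) ⊢ (q_0, 000101001, CAZ) ⊢ (q_2, 00101001, AZ) ⊢ (q_1, 0101001, AAZ)
No transition for (q_1, 0, top A); M blocks with input 0101001 remaining.

stuck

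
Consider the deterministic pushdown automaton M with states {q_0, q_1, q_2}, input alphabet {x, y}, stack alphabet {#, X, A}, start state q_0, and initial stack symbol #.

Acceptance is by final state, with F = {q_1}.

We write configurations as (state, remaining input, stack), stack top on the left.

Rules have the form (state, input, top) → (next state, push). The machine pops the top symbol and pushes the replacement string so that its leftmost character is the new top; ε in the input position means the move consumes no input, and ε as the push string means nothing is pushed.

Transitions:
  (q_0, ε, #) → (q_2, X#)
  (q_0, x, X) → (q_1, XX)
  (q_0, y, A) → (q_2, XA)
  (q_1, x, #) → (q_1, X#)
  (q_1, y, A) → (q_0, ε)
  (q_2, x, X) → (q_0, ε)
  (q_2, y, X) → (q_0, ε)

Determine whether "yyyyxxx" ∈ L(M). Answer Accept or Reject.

Reject

(q_0, yyyyxxx, #)
  ε-move, top #: go to q_2, push X# → (q_2, yyyyxxx, X#)
  read y, top X: go to q_0, push ε → (q_0, yyyxxx, #)
  ε-move, top #: go to q_2, push X# → (q_2, yyyxxx, X#)
  read y, top X: go to q_0, push ε → (q_0, yyxxx, #)
  ε-move, top #: go to q_2, push X# → (q_2, yyxxx, X#)
  read y, top X: go to q_0, push ε → (q_0, yxxx, #)
  ε-move, top #: go to q_2, push X# → (q_2, yxxx, X#)
  read y, top X: go to q_0, push ε → (q_0, xxx, #)
  ε-move, top #: go to q_2, push X# → (q_2, xxx, X#)
  read x, top X: go to q_0, push ε → (q_0, xx, #)
  ε-move, top #: go to q_2, push X# → (q_2, xx, X#)
  read x, top X: go to q_0, push ε → (q_0, x, #)
  ε-move, top #: go to q_2, push X# → (q_2, x, X#)
  read x, top X: go to q_0, push ε → (q_0, ε, #)
  ε-move, top #: go to q_2, push X# → (q_2, ε, X#)
All input consumed; state q_2 ∉ F and no further ε-move applies.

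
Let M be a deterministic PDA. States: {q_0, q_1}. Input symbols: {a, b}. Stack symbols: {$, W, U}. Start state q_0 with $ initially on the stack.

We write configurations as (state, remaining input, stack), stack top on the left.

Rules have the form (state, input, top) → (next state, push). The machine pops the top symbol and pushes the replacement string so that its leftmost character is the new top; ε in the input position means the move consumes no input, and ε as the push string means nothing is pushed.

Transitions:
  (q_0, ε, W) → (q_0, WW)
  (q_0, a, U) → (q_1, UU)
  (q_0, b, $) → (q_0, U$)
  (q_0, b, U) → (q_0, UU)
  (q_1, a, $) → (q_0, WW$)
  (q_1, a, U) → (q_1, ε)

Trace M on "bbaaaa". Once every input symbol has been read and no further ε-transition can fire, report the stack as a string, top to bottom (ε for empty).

$

(q_0, bbaaaa, $)
  read b, top $: go to q_0, push U$ → (q_0, baaaa, U$)
  read b, top U: go to q_0, push UU → (q_0, aaaa, UU$)
  read a, top U: go to q_1, push UU → (q_1, aaa, UUU$)
  read a, top U: go to q_1, push ε → (q_1, aa, UU$)
  read a, top U: go to q_1, push ε → (q_1, a, U$)
  read a, top U: go to q_1, push ε → (q_1, ε, $)
All input consumed in state q_1 with stack $.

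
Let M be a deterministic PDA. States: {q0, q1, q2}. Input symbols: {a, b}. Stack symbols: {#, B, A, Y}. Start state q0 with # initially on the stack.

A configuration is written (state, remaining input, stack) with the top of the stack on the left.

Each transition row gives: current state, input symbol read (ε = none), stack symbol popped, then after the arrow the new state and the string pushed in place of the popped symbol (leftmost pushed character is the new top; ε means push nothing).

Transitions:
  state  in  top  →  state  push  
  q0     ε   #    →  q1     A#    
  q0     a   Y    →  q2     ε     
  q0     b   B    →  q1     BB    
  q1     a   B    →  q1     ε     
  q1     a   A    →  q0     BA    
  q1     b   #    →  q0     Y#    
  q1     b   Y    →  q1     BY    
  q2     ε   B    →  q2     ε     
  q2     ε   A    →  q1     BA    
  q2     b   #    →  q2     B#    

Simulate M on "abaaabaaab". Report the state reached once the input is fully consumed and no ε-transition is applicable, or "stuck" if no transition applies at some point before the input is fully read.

(q0, abaaabaaab, #) ⊢ (q1, abaaabaaab, A#) ⊢ (q0, baaabaaab, BA#) ⊢ (q1, aaabaaab, BBA#) ⊢ (q1, aabaaab, BA#) ⊢ (q1, abaaab, A#) ⊢ (q0, baaab, BA#) ⊢ (q1, aaab, BBA#) ⊢ (q1, aab, BA#) ⊢ (q1, ab, A#) ⊢ (q0, b, BA#) ⊢ (q1, ε, BBA#)
All input consumed; M is in state q1.

q1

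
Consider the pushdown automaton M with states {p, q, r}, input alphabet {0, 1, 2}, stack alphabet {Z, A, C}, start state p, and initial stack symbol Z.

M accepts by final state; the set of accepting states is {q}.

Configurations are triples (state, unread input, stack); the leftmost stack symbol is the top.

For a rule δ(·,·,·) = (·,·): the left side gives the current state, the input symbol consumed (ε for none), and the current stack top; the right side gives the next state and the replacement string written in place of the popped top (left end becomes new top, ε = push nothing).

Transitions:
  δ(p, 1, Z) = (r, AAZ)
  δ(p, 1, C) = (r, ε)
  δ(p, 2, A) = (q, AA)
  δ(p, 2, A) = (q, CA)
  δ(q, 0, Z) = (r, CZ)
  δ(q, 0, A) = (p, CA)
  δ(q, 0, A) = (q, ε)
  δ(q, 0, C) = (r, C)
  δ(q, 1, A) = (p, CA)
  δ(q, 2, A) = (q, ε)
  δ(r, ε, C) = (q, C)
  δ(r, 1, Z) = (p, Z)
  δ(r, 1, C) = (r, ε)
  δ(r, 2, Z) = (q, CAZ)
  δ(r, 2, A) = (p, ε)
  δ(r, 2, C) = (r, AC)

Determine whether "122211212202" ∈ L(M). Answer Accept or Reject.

Accept

One accepting computation: (p, 122211212202, Z) ⊢ (r, 22211212202, AAZ) ⊢ (p, 2211212202, AZ) ⊢ (q, 211212202, AAZ) ⊢ (q, 11212202, AZ) ⊢ (p, 1212202, CAZ) ⊢ (r, 212202, AZ) ⊢ (p, 12202, Z) ⊢ (r, 2202, AAZ) ⊢ (p, 202, AZ) ⊢ (q, 02, AAZ) ⊢ (q, 2, AZ) ⊢ (q, ε, Z)
All input consumed and state q ∈ F.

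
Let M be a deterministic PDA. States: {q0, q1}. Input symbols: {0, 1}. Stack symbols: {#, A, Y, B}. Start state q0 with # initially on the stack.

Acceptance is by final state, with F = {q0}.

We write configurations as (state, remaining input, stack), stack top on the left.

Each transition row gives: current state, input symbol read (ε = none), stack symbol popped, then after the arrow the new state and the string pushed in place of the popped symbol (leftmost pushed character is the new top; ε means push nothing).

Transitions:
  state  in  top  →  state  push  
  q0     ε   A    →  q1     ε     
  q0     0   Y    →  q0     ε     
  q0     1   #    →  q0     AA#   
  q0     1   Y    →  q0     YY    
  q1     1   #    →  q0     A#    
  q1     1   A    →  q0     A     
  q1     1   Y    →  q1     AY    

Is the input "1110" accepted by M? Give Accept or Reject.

(q0, 1110, #) ⊢ (q0, 110, AA#) ⊢ (q1, 110, A#) ⊢ (q0, 10, A#) ⊢ (q1, 10, #) ⊢ (q0, 0, A#) ⊢ (q1, 0, #)
No transition applies at (q1, 0, #); input not fully consumed.

Reject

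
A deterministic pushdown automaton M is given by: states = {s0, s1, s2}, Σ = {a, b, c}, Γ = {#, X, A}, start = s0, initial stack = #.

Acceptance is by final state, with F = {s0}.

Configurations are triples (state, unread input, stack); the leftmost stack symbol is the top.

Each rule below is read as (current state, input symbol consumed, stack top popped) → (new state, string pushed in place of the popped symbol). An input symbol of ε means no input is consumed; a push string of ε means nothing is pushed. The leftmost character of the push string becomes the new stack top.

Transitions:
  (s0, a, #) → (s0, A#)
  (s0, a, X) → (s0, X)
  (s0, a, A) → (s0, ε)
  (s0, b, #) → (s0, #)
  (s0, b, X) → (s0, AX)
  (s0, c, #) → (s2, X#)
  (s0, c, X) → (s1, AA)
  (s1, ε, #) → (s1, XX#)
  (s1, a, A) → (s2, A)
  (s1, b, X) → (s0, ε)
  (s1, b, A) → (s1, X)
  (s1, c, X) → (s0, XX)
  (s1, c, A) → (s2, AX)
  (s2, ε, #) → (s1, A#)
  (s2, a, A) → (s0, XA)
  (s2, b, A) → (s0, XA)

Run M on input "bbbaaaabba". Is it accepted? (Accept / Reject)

(s0, bbbaaaabba, #)
  read b, top #: go to s0, push # → (s0, bbaaaabba, #)
  read b, top #: go to s0, push # → (s0, baaaabba, #)
  read b, top #: go to s0, push # → (s0, aaaabba, #)
  read a, top #: go to s0, push A# → (s0, aaabba, A#)
  read a, top A: go to s0, push ε → (s0, aabba, #)
  read a, top #: go to s0, push A# → (s0, abba, A#)
  read a, top A: go to s0, push ε → (s0, bba, #)
  read b, top #: go to s0, push # → (s0, ba, #)
  read b, top #: go to s0, push # → (s0, a, #)
  read a, top #: go to s0, push A# → (s0, ε, A#)
All input consumed; state s0 ∈ F.

Accept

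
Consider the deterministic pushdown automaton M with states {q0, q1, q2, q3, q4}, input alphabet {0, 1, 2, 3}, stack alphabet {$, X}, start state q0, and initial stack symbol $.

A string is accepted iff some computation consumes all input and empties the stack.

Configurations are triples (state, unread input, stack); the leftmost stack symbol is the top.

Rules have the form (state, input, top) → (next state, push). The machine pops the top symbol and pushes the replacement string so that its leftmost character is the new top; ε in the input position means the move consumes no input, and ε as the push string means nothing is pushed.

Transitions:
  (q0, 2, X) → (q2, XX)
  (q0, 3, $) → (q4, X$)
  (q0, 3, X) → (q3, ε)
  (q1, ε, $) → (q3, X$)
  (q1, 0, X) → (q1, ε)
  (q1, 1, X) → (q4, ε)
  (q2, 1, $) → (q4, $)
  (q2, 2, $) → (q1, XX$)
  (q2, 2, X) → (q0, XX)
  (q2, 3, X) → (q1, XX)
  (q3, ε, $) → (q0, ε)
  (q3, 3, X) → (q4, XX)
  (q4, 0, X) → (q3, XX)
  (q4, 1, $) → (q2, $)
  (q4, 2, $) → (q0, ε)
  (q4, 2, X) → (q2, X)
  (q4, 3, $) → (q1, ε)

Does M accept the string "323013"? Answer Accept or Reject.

(q0, 323013, $) ⊢ (q4, 23013, X$) ⊢ (q2, 3013, X$) ⊢ (q1, 013, XX$) ⊢ (q1, 13, X$) ⊢ (q4, 3, $) ⊢ (q1, ε, ε)
All input consumed and the stack is empty.

Accept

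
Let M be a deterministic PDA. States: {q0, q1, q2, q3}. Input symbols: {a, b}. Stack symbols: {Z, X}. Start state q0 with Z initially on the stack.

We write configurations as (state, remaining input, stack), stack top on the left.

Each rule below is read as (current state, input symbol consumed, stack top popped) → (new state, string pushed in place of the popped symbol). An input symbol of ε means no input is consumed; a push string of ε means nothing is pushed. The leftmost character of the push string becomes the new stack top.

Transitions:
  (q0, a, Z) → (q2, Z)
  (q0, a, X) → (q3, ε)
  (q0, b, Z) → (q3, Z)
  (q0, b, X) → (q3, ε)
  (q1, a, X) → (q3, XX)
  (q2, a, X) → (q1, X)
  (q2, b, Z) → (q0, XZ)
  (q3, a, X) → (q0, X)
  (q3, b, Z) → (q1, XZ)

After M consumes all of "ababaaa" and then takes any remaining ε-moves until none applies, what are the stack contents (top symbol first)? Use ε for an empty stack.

XZ

(q0, ababaaa, Z) ⊢ (q2, babaaa, Z) ⊢ (q0, abaaa, XZ) ⊢ (q3, baaa, Z) ⊢ (q1, aaa, XZ) ⊢ (q3, aa, XXZ) ⊢ (q0, a, XXZ) ⊢ (q3, ε, XZ)
All input consumed in state q3 with stack XZ.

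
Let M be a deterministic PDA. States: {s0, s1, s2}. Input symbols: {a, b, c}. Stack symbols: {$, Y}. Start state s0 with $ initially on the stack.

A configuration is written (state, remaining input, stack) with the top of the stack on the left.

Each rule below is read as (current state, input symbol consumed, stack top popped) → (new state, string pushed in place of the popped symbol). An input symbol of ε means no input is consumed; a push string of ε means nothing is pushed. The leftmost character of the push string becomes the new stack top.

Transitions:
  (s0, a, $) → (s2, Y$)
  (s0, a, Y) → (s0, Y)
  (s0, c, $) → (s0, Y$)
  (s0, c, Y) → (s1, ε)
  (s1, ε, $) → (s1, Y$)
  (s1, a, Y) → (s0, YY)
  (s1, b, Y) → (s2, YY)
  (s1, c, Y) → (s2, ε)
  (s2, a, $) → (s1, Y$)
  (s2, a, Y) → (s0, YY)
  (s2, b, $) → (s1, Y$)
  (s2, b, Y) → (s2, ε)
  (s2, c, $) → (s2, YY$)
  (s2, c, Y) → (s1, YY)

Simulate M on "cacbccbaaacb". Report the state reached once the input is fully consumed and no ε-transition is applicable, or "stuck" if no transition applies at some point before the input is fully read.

s2

(s0, cacbccbaaacb, $) ⊢ (s0, acbccbaaacb, Y$) ⊢ (s0, cbccbaaacb, Y$) ⊢ (s1, bccbaaacb, $) ⊢ (s1, bccbaaacb, Y$) ⊢ (s2, ccbaaacb, YY$) ⊢ (s1, cbaaacb, YYY$) ⊢ (s2, baaacb, YY$) ⊢ (s2, aaacb, Y$) ⊢ (s0, aacb, YY$) ⊢ (s0, acb, YY$) ⊢ (s0, cb, YY$) ⊢ (s1, b, Y$) ⊢ (s2, ε, YY$)
All input consumed; M is in state s2.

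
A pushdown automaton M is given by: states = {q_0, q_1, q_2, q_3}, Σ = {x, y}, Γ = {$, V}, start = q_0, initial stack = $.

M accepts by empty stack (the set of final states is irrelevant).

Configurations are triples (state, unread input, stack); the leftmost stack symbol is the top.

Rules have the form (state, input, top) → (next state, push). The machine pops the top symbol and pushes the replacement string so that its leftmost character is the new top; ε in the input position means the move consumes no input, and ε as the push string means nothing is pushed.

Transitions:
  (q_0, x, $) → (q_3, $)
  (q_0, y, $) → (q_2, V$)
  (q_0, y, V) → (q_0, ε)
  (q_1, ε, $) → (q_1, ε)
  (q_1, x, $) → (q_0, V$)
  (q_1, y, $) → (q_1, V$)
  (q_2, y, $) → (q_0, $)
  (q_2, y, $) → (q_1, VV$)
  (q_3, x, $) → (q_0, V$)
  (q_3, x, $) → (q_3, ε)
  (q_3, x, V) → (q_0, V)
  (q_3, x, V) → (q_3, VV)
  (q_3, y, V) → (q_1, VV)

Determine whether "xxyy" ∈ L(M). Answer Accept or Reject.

No computation consumes all input and empties the stack.

Reject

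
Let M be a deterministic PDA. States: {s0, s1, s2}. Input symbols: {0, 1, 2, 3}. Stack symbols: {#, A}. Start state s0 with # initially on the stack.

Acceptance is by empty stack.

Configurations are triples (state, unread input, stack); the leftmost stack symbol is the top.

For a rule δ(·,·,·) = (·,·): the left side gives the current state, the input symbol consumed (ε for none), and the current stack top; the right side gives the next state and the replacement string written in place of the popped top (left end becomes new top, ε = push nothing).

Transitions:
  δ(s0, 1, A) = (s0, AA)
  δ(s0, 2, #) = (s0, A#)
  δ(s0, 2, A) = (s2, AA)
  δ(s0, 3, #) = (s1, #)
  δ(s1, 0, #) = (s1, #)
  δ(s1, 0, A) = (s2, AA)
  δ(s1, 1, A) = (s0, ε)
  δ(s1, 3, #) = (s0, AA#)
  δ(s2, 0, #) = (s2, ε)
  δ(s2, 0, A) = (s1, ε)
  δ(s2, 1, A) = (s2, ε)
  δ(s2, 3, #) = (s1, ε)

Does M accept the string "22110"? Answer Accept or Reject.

(s0, 22110, #) ⊢ (s0, 2110, A#) ⊢ (s2, 110, AA#) ⊢ (s2, 10, A#) ⊢ (s2, 0, #) ⊢ (s2, ε, ε)
All input consumed and the stack is empty.

Accept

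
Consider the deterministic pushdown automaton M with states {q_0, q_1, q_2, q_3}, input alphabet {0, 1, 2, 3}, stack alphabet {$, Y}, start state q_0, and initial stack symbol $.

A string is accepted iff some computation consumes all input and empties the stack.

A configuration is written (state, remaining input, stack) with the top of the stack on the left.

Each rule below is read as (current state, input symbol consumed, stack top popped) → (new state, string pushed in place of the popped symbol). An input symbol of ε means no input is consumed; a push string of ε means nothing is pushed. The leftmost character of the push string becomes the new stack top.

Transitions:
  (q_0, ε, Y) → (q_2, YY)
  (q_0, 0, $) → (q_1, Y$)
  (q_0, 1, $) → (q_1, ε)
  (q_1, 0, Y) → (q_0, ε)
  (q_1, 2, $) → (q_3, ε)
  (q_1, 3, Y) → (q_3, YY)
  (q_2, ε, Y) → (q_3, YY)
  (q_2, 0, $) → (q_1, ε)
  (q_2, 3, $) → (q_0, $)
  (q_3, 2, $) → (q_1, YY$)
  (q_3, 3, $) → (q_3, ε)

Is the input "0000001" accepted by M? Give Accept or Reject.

Accept

(q_0, 0000001, $) ⊢ (q_1, 000001, Y$) ⊢ (q_0, 00001, $) ⊢ (q_1, 0001, Y$) ⊢ (q_0, 001, $) ⊢ (q_1, 01, Y$) ⊢ (q_0, 1, $) ⊢ (q_1, ε, ε)
All input consumed and the stack is empty.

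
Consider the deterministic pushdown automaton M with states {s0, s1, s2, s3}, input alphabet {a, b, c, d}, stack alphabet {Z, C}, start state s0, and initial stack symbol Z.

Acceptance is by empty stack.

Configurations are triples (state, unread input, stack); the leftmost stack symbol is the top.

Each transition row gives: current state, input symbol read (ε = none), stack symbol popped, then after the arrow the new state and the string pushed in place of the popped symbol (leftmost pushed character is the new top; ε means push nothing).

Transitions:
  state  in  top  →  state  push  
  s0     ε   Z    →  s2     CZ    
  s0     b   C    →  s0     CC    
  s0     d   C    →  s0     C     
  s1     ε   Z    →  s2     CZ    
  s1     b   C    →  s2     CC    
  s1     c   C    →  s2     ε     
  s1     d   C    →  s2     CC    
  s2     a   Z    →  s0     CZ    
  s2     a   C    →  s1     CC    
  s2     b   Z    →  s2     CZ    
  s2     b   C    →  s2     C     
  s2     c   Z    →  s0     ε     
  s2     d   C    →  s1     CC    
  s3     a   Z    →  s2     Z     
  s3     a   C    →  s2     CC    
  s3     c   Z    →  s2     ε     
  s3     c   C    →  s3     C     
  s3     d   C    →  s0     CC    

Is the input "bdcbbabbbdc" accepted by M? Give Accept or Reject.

(s0, bdcbbabbbdc, Z)
  ε-move, top Z: go to s2, push CZ → (s2, bdcbbabbbdc, CZ)
  read b, top C: go to s2, push C → (s2, dcbbabbbdc, CZ)
  read d, top C: go to s1, push CC → (s1, cbbabbbdc, CCZ)
  read c, top C: go to s2, push ε → (s2, bbabbbdc, CZ)
  read b, top C: go to s2, push C → (s2, babbbdc, CZ)
  read b, top C: go to s2, push C → (s2, abbbdc, CZ)
  read a, top C: go to s1, push CC → (s1, bbbdc, CCZ)
  read b, top C: go to s2, push CC → (s2, bbdc, CCCZ)
  read b, top C: go to s2, push C → (s2, bdc, CCCZ)
  read b, top C: go to s2, push C → (s2, dc, CCCZ)
  read d, top C: go to s1, push CC → (s1, c, CCCCZ)
  read c, top C: go to s2, push ε → (s2, ε, CCCZ)
All input consumed; stack is CCCZ, not empty, and no further ε-move applies.

Reject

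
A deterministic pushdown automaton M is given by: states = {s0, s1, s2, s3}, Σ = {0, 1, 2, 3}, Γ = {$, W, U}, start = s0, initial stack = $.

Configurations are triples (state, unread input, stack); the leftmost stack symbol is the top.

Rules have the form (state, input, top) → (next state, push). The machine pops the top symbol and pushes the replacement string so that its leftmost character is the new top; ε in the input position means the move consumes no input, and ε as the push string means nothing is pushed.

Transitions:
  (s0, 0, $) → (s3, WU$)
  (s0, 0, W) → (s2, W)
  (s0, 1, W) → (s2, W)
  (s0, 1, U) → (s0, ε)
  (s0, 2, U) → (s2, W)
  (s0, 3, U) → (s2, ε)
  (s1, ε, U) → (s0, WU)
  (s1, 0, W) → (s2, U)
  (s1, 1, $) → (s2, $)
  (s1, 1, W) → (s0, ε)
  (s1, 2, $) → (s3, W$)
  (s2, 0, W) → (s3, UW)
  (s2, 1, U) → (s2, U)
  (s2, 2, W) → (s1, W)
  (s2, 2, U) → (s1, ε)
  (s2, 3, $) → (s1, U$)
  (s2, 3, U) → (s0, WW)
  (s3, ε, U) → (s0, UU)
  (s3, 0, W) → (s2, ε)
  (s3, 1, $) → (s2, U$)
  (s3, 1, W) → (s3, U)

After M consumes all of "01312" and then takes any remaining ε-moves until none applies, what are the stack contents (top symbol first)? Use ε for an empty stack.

WU$

(s0, 01312, $)
  read 0, top $: go to s3, push WU$ → (s3, 1312, WU$)
  read 1, top W: go to s3, push U → (s3, 312, UU$)
  ε-move, top U: go to s0, push UU → (s0, 312, UUU$)
  read 3, top U: go to s2, push ε → (s2, 12, UU$)
  read 1, top U: go to s2, push U → (s2, 2, UU$)
  read 2, top U: go to s1, push ε → (s1, ε, U$)
  ε-move, top U: go to s0, push WU → (s0, ε, WU$)
All input consumed in state s0 with stack WU$.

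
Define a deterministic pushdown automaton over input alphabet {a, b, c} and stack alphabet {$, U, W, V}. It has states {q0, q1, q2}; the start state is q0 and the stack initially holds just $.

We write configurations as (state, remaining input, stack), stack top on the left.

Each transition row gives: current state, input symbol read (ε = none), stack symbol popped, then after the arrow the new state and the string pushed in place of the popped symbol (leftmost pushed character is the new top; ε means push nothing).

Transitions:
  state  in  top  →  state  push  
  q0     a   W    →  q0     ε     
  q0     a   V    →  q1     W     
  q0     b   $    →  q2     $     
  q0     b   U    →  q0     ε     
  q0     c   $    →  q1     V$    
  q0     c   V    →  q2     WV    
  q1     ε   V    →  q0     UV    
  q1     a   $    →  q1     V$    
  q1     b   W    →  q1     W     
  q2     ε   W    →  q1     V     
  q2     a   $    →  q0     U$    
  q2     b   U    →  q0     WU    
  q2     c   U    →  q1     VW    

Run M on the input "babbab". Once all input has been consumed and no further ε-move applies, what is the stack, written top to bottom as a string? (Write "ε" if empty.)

(q0, babbab, $)
  read b, top $: go to q2, push $ → (q2, abbab, $)
  read a, top $: go to q0, push U$ → (q0, bbab, U$)
  read b, top U: go to q0, push ε → (q0, bab, $)
  read b, top $: go to q2, push $ → (q2, ab, $)
  read a, top $: go to q0, push U$ → (q0, b, U$)
  read b, top U: go to q0, push ε → (q0, ε, $)
All input consumed in state q0 with stack $.

$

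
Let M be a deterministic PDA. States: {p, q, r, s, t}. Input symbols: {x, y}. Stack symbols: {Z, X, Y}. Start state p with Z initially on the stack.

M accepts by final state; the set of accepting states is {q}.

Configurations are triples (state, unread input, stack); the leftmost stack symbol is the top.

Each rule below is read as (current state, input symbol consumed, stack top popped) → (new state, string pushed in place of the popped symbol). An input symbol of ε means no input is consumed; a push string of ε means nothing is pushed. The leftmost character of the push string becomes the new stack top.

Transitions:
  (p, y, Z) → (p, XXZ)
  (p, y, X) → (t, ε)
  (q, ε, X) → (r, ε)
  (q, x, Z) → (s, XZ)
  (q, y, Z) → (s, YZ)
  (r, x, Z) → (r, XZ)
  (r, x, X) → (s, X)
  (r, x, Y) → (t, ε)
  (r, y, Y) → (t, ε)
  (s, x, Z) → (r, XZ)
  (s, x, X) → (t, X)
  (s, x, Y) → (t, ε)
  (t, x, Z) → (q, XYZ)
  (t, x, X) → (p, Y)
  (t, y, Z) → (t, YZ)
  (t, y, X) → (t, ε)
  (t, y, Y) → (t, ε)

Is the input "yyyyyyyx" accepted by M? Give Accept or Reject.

Accept

(p, yyyyyyyx, Z)
  read y, top Z: go to p, push XXZ → (p, yyyyyyx, XXZ)
  read y, top X: go to t, push ε → (t, yyyyyx, XZ)
  read y, top X: go to t, push ε → (t, yyyyx, Z)
  read y, top Z: go to t, push YZ → (t, yyyx, YZ)
  read y, top Y: go to t, push ε → (t, yyx, Z)
  read y, top Z: go to t, push YZ → (t, yx, YZ)
  read y, top Y: go to t, push ε → (t, x, Z)
  read x, top Z: go to q, push XYZ → (q, ε, XYZ)
All input consumed; state q ∈ F.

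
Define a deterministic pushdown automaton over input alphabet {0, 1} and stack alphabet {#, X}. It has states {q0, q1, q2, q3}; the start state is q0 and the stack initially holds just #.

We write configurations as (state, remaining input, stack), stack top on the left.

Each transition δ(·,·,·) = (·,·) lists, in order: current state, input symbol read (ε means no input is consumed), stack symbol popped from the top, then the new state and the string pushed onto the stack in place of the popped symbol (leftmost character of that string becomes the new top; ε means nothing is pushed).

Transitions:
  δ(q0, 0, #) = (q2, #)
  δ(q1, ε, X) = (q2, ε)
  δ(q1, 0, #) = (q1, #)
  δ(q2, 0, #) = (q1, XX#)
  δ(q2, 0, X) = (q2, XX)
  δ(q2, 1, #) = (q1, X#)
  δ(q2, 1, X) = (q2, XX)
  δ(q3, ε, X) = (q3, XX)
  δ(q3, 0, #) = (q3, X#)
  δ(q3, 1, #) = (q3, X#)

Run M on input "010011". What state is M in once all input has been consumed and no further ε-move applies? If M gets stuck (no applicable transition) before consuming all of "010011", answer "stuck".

q2

(q0, 010011, #) ⊢ (q2, 10011, #) ⊢ (q1, 0011, X#) ⊢ (q2, 0011, #) ⊢ (q1, 011, XX#) ⊢ (q2, 011, X#) ⊢ (q2, 11, XX#) ⊢ (q2, 1, XXX#) ⊢ (q2, ε, XXXX#)
All input consumed; M is in state q2.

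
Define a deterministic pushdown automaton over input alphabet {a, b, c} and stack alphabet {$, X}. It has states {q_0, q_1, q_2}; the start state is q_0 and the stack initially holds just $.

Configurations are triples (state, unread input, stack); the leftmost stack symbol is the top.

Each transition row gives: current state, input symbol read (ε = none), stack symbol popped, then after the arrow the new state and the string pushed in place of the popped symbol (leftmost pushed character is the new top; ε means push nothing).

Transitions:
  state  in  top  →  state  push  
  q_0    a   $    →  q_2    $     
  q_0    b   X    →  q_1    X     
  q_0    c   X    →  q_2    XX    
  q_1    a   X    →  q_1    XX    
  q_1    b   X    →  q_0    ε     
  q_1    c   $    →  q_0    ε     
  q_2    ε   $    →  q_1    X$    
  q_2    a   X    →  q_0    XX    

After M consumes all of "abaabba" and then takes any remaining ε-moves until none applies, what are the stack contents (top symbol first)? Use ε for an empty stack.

XX$

(q_0, abaabba, $)
  read a, top $: go to q_2, push $ → (q_2, baabba, $)
  ε-move, top $: go to q_1, push X$ → (q_1, baabba, X$)
  read b, top X: go to q_0, push ε → (q_0, aabba, $)
  read a, top $: go to q_2, push $ → (q_2, abba, $)
  ε-move, top $: go to q_1, push X$ → (q_1, abba, X$)
  read a, top X: go to q_1, push XX → (q_1, bba, XX$)
  read b, top X: go to q_0, push ε → (q_0, ba, X$)
  read b, top X: go to q_1, push X → (q_1, a, X$)
  read a, top X: go to q_1, push XX → (q_1, ε, XX$)
All input consumed in state q_1 with stack XX$.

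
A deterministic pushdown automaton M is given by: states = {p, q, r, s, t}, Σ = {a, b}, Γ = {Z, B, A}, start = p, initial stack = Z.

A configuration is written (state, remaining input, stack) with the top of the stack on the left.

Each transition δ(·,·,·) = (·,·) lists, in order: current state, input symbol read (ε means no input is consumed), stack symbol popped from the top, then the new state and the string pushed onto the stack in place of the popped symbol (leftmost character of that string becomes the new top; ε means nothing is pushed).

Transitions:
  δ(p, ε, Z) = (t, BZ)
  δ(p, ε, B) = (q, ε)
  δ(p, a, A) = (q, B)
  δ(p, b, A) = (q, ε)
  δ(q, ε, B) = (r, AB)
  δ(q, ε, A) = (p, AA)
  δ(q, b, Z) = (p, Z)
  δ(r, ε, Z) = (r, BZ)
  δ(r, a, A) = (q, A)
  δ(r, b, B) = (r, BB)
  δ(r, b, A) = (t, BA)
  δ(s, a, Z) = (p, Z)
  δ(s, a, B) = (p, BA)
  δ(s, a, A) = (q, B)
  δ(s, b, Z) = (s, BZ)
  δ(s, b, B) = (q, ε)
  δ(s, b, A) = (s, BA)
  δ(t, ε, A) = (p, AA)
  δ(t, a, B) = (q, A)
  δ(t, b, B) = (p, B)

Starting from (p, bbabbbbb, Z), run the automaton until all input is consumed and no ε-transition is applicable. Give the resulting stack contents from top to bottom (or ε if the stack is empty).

AAZ

(p, bbabbbbb, Z) ⊢ (t, bbabbbbb, BZ) ⊢ (p, babbbbb, BZ) ⊢ (q, babbbbb, Z) ⊢ (p, abbbbb, Z) ⊢ (t, abbbbb, BZ) ⊢ (q, bbbbb, AZ) ⊢ (p, bbbbb, AAZ) ⊢ (q, bbbb, AZ) ⊢ (p, bbbb, AAZ) ⊢ (q, bbb, AZ) ⊢ (p, bbb, AAZ) ⊢ (q, bb, AZ) ⊢ (p, bb, AAZ) ⊢ (q, b, AZ) ⊢ (p, b, AAZ) ⊢ (q, ε, AZ) ⊢ (p, ε, AAZ)
All input consumed in state p with stack AAZ.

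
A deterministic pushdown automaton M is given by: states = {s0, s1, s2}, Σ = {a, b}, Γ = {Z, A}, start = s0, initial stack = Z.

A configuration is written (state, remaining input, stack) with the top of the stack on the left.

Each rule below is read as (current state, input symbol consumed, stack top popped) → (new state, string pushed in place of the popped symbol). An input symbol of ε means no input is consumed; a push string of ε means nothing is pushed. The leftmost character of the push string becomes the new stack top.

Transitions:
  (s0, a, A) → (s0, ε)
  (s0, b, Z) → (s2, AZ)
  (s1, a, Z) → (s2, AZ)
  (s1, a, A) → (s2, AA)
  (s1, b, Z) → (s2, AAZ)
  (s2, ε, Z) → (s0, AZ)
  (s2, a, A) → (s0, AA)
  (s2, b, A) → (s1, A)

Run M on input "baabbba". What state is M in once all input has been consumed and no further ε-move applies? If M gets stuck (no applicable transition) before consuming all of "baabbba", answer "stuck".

(s0, baabbba, Z)
  read b, top Z: go to s2, push AZ → (s2, aabbba, AZ)
  read a, top A: go to s0, push AA → (s0, abbba, AAZ)
  read a, top A: go to s0, push ε → (s0, bbba, AZ)
No transition for (s0, b, top A); M blocks with input bbba remaining.

stuck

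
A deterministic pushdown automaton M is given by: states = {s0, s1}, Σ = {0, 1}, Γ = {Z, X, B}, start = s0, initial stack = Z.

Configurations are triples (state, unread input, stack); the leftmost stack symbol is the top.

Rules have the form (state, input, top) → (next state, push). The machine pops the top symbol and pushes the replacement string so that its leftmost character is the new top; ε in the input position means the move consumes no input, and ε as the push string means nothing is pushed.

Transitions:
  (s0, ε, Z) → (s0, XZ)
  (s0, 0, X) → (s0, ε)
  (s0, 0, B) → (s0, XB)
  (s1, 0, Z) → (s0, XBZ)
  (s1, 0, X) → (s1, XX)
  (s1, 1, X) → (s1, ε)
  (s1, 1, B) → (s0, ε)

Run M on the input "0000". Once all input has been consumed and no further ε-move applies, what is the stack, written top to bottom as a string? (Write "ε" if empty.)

(s0, 0000, Z)
  ε-move, top Z: go to s0, push XZ → (s0, 0000, XZ)
  read 0, top X: go to s0, push ε → (s0, 000, Z)
  ε-move, top Z: go to s0, push XZ → (s0, 000, XZ)
  read 0, top X: go to s0, push ε → (s0, 00, Z)
  ε-move, top Z: go to s0, push XZ → (s0, 00, XZ)
  read 0, top X: go to s0, push ε → (s0, 0, Z)
  ε-move, top Z: go to s0, push XZ → (s0, 0, XZ)
  read 0, top X: go to s0, push ε → (s0, ε, Z)
  ε-move, top Z: go to s0, push XZ → (s0, ε, XZ)
All input consumed in state s0 with stack XZ.

XZ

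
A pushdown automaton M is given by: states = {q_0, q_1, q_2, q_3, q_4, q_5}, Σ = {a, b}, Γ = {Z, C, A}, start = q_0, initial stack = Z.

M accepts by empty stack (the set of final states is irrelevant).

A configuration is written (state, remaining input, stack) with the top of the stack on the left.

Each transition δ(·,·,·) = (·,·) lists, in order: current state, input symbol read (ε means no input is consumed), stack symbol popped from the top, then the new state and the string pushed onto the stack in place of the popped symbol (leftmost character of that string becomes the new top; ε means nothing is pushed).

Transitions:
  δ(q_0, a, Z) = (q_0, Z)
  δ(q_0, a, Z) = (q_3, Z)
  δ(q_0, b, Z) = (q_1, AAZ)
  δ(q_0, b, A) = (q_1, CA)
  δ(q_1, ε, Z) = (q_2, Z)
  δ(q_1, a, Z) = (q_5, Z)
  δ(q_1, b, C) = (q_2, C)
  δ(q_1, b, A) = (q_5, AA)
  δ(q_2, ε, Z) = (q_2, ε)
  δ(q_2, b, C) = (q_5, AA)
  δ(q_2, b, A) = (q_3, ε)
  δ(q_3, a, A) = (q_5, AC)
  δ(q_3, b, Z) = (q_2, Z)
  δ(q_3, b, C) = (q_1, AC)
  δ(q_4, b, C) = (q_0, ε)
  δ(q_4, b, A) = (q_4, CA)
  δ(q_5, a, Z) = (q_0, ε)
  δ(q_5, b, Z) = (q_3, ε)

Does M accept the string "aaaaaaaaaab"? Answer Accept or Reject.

One accepting computation: (q_0, aaaaaaaaaab, Z) ⊢ (q_0, aaaaaaaaab, Z) ⊢ (q_0, aaaaaaaab, Z) ⊢ (q_0, aaaaaaab, Z) ⊢ (q_0, aaaaaab, Z) ⊢ (q_0, aaaaab, Z) ⊢ (q_0, aaaab, Z) ⊢ (q_0, aaab, Z) ⊢ (q_0, aab, Z) ⊢ (q_0, ab, Z) ⊢ (q_3, b, Z) ⊢ (q_2, ε, Z) ⊢ (q_2, ε, ε)
All input consumed and the stack is empty.

Accept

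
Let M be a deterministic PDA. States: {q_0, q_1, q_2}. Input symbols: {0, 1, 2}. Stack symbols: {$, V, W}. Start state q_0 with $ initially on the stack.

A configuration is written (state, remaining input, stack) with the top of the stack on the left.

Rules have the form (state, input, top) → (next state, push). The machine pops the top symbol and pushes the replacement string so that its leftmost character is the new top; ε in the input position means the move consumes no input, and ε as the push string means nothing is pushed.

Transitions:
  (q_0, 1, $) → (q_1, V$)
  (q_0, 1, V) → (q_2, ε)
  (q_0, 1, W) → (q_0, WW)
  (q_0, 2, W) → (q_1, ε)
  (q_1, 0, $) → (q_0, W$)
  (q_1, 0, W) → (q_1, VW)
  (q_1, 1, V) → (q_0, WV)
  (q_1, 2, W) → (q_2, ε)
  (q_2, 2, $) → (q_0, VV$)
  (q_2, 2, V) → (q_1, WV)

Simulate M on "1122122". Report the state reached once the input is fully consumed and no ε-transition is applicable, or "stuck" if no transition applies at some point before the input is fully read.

stuck

(q_0, 1122122, $) ⊢ (q_1, 122122, V$) ⊢ (q_0, 22122, WV$) ⊢ (q_1, 2122, V$)
No transition for (q_1, 2, top V); M blocks with input 2122 remaining.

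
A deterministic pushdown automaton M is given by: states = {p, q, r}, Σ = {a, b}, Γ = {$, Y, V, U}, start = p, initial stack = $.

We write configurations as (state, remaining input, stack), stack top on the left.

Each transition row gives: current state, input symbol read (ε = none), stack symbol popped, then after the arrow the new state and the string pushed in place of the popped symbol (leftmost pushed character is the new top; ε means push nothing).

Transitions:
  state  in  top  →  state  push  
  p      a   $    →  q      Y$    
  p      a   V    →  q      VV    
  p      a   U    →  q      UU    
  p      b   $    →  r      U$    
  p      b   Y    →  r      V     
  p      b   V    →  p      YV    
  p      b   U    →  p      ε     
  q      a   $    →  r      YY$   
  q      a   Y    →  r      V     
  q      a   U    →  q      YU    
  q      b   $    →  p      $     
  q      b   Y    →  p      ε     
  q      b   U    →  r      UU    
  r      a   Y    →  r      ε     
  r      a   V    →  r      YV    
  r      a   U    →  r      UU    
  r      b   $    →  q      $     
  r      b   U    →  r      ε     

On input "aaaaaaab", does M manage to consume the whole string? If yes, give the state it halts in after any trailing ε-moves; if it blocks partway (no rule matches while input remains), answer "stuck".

stuck

(p, aaaaaaab, $)
  read a, top $: go to q, push Y$ → (q, aaaaaab, Y$)
  read a, top Y: go to r, push V → (r, aaaaab, V$)
  read a, top V: go to r, push YV → (r, aaaab, YV$)
  read a, top Y: go to r, push ε → (r, aaab, V$)
  read a, top V: go to r, push YV → (r, aab, YV$)
  read a, top Y: go to r, push ε → (r, ab, V$)
  read a, top V: go to r, push YV → (r, b, YV$)
No transition for (r, b, top Y); M blocks with input b remaining.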